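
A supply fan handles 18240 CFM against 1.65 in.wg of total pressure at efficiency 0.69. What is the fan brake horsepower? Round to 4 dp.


BHP = 18240 * 1.65 / (6356 * 0.69) = 6.8624 hp

6.8624 hp


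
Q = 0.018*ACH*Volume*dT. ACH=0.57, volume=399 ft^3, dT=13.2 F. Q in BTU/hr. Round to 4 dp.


Q = 0.018 * 0.57 * 399 * 13.2 = 54.0374 BTU/hr

54.0374 BTU/hr


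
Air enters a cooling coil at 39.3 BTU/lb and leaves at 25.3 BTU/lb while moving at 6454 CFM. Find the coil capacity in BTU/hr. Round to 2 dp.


Q = 4.5 * 6454 * (39.3 - 25.3) = 406602.00 BTU/hr

406602.00 BTU/hr


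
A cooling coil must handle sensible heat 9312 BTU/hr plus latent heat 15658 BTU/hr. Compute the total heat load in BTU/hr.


Qt = 9312 + 15658 = 24970 BTU/hr

24970 BTU/hr


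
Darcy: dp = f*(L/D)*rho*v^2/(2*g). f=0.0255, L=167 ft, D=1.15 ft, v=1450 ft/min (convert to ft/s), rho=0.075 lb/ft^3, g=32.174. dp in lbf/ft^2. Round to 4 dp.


v_fps = 1450/60 = 24.1667 ft/s
dp = 0.0255*(167/1.15)*0.075*24.1667^2/(2*32.174) = 2.5207 lbf/ft^2

2.5207 lbf/ft^2


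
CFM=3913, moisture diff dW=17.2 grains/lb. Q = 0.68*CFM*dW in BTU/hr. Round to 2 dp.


Q = 0.68 * 3913 * 17.2 = 45766.45 BTU/hr

45766.45 BTU/hr


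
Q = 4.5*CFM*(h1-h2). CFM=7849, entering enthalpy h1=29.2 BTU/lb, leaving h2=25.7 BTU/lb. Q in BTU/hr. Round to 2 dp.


Q = 4.5 * 7849 * (29.2 - 25.7) = 123621.75 BTU/hr

123621.75 BTU/hr


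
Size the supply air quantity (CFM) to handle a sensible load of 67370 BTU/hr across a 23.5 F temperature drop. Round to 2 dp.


CFM = 67370 / (1.08 * 23.5) = 2654.45

2654.45 CFM


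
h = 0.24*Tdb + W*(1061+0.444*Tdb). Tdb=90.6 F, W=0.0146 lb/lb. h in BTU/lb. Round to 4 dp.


h = 0.24*90.6 + 0.0146*(1061+0.444*90.6) = 37.8219 BTU/lb

37.8219 BTU/lb


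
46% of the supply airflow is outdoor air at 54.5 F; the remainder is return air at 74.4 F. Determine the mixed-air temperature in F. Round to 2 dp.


T_mix = 0.46*54.5 + 0.54*74.4 = 65.25 F

65.25 F


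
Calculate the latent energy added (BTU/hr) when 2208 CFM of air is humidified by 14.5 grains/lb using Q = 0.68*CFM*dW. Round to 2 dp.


Q = 0.68 * 2208 * 14.5 = 21770.88 BTU/hr

21770.88 BTU/hr


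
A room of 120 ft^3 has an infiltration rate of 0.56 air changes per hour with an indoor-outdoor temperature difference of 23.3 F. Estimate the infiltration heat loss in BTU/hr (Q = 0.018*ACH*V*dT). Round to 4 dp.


Q = 0.018 * 0.56 * 120 * 23.3 = 28.1837 BTU/hr

28.1837 BTU/hr


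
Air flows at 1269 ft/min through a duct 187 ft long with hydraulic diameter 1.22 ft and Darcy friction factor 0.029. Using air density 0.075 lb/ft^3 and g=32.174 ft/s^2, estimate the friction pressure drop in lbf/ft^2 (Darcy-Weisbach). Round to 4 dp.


v_fps = 1269/60 = 21.15 ft/s
dp = 0.029*(187/1.22)*0.075*21.15^2/(2*32.174) = 2.3175 lbf/ft^2

2.3175 lbf/ft^2


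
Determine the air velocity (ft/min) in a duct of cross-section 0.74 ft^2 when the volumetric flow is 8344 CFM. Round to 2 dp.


V = 8344 / 0.74 = 11275.68 ft/min

11275.68 ft/min


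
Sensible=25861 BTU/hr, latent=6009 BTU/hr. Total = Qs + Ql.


Qt = 25861 + 6009 = 31870 BTU/hr

31870 BTU/hr


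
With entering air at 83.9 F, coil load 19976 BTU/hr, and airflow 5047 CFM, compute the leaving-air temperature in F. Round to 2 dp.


dT = 19976/(1.08*5047) = 3.6648
T_leave = 83.9 - 3.6648 = 80.24 F

80.24 F


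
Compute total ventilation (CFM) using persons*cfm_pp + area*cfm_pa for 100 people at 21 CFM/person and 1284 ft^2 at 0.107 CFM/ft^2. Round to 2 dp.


Total = 100*21 + 1284*0.107 = 2237.39 CFM

2237.39 CFM


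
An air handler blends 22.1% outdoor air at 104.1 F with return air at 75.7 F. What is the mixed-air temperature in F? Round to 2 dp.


T_mix = 75.7 + (22.1/100)*(104.1-75.7) = 81.98 F

81.98 F


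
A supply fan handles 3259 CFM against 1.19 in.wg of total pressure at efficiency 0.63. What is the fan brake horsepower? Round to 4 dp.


BHP = 3259 * 1.19 / (6356 * 0.63) = 0.9685 hp

0.9685 hp


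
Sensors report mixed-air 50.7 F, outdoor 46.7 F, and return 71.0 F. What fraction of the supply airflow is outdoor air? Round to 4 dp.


frac = (50.7 - 71.0) / (46.7 - 71.0) = 0.8354

0.8354


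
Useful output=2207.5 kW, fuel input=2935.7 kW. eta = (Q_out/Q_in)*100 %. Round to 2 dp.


eta = (2207.5/2935.7)*100 = 75.20 %

75.20 %


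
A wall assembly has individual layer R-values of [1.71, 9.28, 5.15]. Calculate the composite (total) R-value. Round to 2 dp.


R_total = 1.71 + 9.28 + 5.15 = 16.14

16.14


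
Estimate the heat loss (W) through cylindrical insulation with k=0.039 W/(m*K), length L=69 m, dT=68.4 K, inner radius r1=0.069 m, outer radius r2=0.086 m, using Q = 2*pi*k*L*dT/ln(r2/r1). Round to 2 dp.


Q = 2*pi*0.039*69*68.4/ln(0.086/0.069) = 5251.12 W

5251.12 W


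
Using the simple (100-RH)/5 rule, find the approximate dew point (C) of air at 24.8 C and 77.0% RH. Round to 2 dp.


Td = 24.8 - (100-77.0)/5 = 20.20 C

20.20 C


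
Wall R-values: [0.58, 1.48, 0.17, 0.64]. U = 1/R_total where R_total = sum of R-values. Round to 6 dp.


R_total = 0.58 + 1.48 + 0.17 + 0.64 = 2.87
U = 1/2.87 = 0.348432

0.348432


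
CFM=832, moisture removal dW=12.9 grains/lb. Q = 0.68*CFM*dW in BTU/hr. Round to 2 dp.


Q = 0.68 * 832 * 12.9 = 7298.30 BTU/hr

7298.30 BTU/hr


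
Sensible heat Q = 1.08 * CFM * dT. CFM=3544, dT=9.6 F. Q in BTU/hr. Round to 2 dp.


Q = 1.08 * 3544 * 9.6 = 36744.19 BTU/hr

36744.19 BTU/hr


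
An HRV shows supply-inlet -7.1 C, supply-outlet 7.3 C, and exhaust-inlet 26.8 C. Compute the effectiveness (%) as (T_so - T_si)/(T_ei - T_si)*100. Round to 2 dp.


eff = (7.3-(-7.1))/(26.8-(-7.1))*100 = 42.48 %

42.48 %


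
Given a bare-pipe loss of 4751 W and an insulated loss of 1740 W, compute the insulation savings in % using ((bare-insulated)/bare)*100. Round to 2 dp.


Savings = ((4751-1740)/4751)*100 = 63.38 %

63.38 %


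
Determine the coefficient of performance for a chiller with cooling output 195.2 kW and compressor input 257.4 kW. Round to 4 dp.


COP = 195.2 / 257.4 = 0.7584

0.7584


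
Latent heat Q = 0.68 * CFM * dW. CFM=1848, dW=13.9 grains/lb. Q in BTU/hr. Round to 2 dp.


Q = 0.68 * 1848 * 13.9 = 17467.30 BTU/hr

17467.30 BTU/hr


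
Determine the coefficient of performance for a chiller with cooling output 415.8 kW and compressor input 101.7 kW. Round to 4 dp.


COP = 415.8 / 101.7 = 4.0885

4.0885


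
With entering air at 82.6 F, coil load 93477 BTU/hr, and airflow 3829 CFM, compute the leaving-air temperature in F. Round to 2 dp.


dT = 93477/(1.08*3829) = 22.6045
T_leave = 82.6 - 22.6045 = 60.00 F

60.00 F


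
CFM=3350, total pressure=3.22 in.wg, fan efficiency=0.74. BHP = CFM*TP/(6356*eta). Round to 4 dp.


BHP = 3350 * 3.22 / (6356 * 0.74) = 2.2934 hp

2.2934 hp


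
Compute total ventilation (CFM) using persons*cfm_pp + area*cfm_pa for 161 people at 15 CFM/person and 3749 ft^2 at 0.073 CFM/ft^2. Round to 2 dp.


Total = 161*15 + 3749*0.073 = 2688.68 CFM

2688.68 CFM


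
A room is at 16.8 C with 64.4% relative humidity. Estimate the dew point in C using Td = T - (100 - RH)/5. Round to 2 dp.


Td = 16.8 - (100-64.4)/5 = 9.68 C

9.68 C


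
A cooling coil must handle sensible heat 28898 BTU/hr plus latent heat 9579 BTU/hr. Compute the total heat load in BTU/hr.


Qt = 28898 + 9579 = 38477 BTU/hr

38477 BTU/hr


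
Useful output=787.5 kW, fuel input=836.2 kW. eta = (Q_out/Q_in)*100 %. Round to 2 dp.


eta = (787.5/836.2)*100 = 94.18 %

94.18 %


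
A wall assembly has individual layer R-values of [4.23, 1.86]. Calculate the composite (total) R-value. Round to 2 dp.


R_total = 4.23 + 1.86 = 6.09

6.09


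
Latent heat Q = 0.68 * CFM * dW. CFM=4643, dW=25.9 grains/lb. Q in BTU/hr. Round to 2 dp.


Q = 0.68 * 4643 * 25.9 = 81772.52 BTU/hr

81772.52 BTU/hr


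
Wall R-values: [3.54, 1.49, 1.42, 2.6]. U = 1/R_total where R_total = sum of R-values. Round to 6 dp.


R_total = 3.54 + 1.49 + 1.42 + 2.6 = 9.05
U = 1/9.05 = 0.110497

0.110497


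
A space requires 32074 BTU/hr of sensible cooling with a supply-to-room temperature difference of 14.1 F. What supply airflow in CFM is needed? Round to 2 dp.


CFM = 32074 / (1.08 * 14.1) = 2106.25

2106.25 CFM


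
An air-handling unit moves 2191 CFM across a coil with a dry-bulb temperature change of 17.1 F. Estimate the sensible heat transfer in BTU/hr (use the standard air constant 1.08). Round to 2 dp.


Q = 1.08 * 2191 * 17.1 = 40463.39 BTU/hr

40463.39 BTU/hr


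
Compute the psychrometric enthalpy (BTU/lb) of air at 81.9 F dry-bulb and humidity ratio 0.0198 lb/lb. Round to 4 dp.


h = 0.24*81.9 + 0.0198*(1061+0.444*81.9) = 41.3838 BTU/lb

41.3838 BTU/lb


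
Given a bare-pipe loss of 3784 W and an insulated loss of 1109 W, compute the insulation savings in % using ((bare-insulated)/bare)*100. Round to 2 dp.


Savings = ((3784-1109)/3784)*100 = 70.69 %

70.69 %


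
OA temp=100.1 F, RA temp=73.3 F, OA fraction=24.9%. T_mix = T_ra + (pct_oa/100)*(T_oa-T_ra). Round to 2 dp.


T_mix = 73.3 + (24.9/100)*(100.1-73.3) = 79.97 F

79.97 F


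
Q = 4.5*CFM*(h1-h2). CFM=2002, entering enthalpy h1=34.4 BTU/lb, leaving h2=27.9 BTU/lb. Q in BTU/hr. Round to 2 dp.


Q = 4.5 * 2002 * (34.4 - 27.9) = 58558.50 BTU/hr

58558.50 BTU/hr


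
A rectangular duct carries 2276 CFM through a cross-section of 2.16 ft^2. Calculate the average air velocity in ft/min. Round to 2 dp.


V = 2276 / 2.16 = 1053.70 ft/min

1053.70 ft/min


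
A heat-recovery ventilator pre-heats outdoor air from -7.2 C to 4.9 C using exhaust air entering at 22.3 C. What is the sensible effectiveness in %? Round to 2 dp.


eff = (4.9-(-7.2))/(22.3-(-7.2))*100 = 41.02 %

41.02 %


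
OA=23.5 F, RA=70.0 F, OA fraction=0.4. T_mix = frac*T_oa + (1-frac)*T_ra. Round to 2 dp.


T_mix = 0.4*23.5 + 0.6*70.0 = 51.40 F

51.40 F


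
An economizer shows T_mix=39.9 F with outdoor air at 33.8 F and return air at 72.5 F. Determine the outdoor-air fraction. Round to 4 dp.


frac = (39.9 - 72.5) / (33.8 - 72.5) = 0.8424

0.8424


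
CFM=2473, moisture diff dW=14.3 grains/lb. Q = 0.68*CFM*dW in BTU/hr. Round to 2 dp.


Q = 0.68 * 2473 * 14.3 = 24047.45 BTU/hr

24047.45 BTU/hr


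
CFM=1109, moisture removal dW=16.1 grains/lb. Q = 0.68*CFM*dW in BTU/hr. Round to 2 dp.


Q = 0.68 * 1109 * 16.1 = 12141.33 BTU/hr

12141.33 BTU/hr


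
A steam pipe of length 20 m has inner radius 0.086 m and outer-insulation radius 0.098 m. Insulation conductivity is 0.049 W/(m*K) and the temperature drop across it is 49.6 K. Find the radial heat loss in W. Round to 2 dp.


Q = 2*pi*0.049*20*49.6/ln(0.098/0.086) = 2338.18 W

2338.18 W


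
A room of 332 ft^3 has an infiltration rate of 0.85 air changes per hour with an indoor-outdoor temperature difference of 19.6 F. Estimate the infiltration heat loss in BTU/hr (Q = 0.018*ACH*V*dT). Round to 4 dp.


Q = 0.018 * 0.85 * 332 * 19.6 = 99.5602 BTU/hr

99.5602 BTU/hr


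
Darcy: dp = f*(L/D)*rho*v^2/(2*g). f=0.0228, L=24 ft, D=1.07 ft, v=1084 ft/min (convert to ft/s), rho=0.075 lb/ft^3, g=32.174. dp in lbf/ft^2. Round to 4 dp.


v_fps = 1084/60 = 18.0667 ft/s
dp = 0.0228*(24/1.07)*0.075*18.0667^2/(2*32.174) = 0.1946 lbf/ft^2

0.1946 lbf/ft^2


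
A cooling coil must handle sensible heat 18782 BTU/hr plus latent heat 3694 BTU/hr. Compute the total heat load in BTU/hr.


Qt = 18782 + 3694 = 22476 BTU/hr

22476 BTU/hr


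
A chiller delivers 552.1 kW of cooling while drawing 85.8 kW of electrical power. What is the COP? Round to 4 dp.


COP = 552.1 / 85.8 = 6.4347

6.4347


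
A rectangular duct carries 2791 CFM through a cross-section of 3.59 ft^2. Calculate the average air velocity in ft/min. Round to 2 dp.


V = 2791 / 3.59 = 777.44 ft/min

777.44 ft/min


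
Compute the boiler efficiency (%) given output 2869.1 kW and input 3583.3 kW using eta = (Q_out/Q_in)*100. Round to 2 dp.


eta = (2869.1/3583.3)*100 = 80.07 %

80.07 %


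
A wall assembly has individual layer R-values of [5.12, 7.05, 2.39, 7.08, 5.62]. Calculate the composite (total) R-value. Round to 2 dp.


R_total = 5.12 + 7.05 + 2.39 + 7.08 + 5.62 = 27.26

27.26


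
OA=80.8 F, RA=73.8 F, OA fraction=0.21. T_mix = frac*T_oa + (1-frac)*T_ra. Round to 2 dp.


T_mix = 0.21*80.8 + 0.79*73.8 = 75.27 F

75.27 F


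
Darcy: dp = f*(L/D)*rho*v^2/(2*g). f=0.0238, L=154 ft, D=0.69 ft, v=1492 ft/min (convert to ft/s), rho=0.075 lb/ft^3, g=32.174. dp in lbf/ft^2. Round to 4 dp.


v_fps = 1492/60 = 24.8667 ft/s
dp = 0.0238*(154/0.69)*0.075*24.8667^2/(2*32.174) = 3.8283 lbf/ft^2

3.8283 lbf/ft^2


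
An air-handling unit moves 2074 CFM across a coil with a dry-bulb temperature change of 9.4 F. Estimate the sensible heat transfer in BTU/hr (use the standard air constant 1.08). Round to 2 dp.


Q = 1.08 * 2074 * 9.4 = 21055.25 BTU/hr

21055.25 BTU/hr


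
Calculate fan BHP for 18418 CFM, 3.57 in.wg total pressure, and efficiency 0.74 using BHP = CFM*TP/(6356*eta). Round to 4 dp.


BHP = 18418 * 3.57 / (6356 * 0.74) = 13.9796 hp

13.9796 hp


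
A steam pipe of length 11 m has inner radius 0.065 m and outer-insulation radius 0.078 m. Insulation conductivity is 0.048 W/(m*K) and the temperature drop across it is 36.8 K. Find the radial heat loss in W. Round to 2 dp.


Q = 2*pi*0.048*11*36.8/ln(0.078/0.065) = 669.61 W

669.61 W


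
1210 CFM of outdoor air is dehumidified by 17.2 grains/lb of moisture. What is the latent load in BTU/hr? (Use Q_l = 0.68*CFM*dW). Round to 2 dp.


Q = 0.68 * 1210 * 17.2 = 14152.16 BTU/hr

14152.16 BTU/hr


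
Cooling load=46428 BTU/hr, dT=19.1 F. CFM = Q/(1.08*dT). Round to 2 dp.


CFM = 46428 / (1.08 * 19.1) = 2250.73

2250.73 CFM


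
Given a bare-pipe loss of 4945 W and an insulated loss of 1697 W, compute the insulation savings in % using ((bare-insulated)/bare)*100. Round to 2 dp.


Savings = ((4945-1697)/4945)*100 = 65.68 %

65.68 %


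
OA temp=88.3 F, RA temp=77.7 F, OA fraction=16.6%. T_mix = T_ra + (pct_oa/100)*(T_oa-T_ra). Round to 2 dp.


T_mix = 77.7 + (16.6/100)*(88.3-77.7) = 79.46 F

79.46 F


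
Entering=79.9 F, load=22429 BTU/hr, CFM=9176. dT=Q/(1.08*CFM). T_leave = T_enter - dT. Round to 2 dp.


dT = 22429/(1.08*9176) = 2.2633
T_leave = 79.9 - 2.2633 = 77.64 F

77.64 F


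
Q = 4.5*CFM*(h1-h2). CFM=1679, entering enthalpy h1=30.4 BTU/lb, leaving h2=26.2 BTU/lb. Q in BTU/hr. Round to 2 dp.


Q = 4.5 * 1679 * (30.4 - 26.2) = 31733.10 BTU/hr

31733.10 BTU/hr


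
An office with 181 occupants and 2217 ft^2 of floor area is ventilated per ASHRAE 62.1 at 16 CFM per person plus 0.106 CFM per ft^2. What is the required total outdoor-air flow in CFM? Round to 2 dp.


Total = 181*16 + 2217*0.106 = 3131.00 CFM

3131.00 CFM


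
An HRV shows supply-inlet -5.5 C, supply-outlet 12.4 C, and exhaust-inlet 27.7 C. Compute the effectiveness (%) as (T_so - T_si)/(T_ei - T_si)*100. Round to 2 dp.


eff = (12.4-(-5.5))/(27.7-(-5.5))*100 = 53.92 %

53.92 %


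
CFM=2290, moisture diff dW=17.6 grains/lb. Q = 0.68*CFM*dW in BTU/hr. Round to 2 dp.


Q = 0.68 * 2290 * 17.6 = 27406.72 BTU/hr

27406.72 BTU/hr


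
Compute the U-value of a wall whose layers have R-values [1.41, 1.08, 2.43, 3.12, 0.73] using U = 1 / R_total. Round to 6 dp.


R_total = 1.41 + 1.08 + 2.43 + 3.12 + 0.73 = 8.77
U = 1/8.77 = 0.114025

0.114025


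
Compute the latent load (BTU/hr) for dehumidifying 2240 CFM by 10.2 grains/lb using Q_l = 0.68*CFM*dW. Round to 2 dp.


Q = 0.68 * 2240 * 10.2 = 15536.64 BTU/hr

15536.64 BTU/hr


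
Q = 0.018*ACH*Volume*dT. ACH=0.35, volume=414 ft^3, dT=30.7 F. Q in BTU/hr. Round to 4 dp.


Q = 0.018 * 0.35 * 414 * 30.7 = 80.0717 BTU/hr

80.0717 BTU/hr


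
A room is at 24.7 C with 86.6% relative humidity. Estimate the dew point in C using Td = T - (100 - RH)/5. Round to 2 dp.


Td = 24.7 - (100-86.6)/5 = 22.02 C

22.02 C


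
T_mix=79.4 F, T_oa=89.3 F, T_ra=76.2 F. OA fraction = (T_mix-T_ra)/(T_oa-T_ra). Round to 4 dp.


frac = (79.4 - 76.2) / (89.3 - 76.2) = 0.2443

0.2443


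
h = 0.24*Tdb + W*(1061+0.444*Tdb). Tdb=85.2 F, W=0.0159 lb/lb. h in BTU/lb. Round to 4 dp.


h = 0.24*85.2 + 0.0159*(1061+0.444*85.2) = 37.9194 BTU/lb

37.9194 BTU/lb


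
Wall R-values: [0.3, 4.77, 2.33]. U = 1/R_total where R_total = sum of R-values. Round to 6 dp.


R_total = 0.3 + 4.77 + 2.33 = 7.40
U = 1/7.40 = 0.135135

0.135135


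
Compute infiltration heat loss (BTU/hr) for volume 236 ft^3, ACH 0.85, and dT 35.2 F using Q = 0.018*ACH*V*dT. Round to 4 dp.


Q = 0.018 * 0.85 * 236 * 35.2 = 127.1002 BTU/hr

127.1002 BTU/hr


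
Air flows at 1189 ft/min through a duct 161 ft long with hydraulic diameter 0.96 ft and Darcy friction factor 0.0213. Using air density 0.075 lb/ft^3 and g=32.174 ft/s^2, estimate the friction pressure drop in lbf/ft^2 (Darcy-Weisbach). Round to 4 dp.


v_fps = 1189/60 = 19.8167 ft/s
dp = 0.0213*(161/0.96)*0.075*19.8167^2/(2*32.174) = 1.6350 lbf/ft^2

1.6350 lbf/ft^2


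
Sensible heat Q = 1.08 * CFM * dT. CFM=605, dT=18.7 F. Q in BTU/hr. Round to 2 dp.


Q = 1.08 * 605 * 18.7 = 12218.58 BTU/hr

12218.58 BTU/hr


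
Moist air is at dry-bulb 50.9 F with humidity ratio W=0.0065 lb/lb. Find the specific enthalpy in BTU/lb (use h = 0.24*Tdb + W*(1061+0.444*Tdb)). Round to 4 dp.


h = 0.24*50.9 + 0.0065*(1061+0.444*50.9) = 19.2594 BTU/lb

19.2594 BTU/lb


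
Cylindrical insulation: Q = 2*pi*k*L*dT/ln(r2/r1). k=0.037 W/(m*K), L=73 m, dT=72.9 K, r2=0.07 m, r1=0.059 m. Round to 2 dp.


Q = 2*pi*0.037*73*72.9/ln(0.07/0.059) = 7236.74 W

7236.74 W


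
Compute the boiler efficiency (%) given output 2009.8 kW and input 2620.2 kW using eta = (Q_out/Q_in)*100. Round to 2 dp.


eta = (2009.8/2620.2)*100 = 76.70 %

76.70 %


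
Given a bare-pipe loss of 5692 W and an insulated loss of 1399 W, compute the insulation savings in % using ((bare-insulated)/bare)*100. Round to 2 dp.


Savings = ((5692-1399)/5692)*100 = 75.42 %

75.42 %


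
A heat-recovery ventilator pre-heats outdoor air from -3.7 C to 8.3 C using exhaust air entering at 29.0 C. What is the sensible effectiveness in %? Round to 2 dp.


eff = (8.3-(-3.7))/(29.0-(-3.7))*100 = 36.70 %

36.70 %


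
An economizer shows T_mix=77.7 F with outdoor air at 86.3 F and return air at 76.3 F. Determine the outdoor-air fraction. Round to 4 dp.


frac = (77.7 - 76.3) / (86.3 - 76.3) = 0.1400

0.1400


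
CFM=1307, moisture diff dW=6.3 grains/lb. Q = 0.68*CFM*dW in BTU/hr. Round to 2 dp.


Q = 0.68 * 1307 * 6.3 = 5599.19 BTU/hr

5599.19 BTU/hr


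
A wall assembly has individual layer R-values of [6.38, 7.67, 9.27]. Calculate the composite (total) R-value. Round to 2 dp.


R_total = 6.38 + 7.67 + 9.27 = 23.32

23.32


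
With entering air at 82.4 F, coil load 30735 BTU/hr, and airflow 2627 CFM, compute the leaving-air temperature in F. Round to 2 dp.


dT = 30735/(1.08*2627) = 10.8330
T_leave = 82.4 - 10.8330 = 71.57 F

71.57 F


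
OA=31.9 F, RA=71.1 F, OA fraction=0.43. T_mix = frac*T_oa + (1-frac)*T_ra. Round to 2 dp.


T_mix = 0.43*31.9 + 0.57*71.1 = 54.24 F

54.24 F


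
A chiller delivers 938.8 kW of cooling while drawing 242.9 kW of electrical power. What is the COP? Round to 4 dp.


COP = 938.8 / 242.9 = 3.8650

3.8650


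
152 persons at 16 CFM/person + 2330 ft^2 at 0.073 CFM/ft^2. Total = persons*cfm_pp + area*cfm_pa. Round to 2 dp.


Total = 152*16 + 2330*0.073 = 2602.09 CFM

2602.09 CFM


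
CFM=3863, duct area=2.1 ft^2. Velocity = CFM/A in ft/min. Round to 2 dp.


V = 3863 / 2.1 = 1839.52 ft/min

1839.52 ft/min


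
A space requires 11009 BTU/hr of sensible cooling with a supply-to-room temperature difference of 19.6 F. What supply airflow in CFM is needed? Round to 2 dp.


CFM = 11009 / (1.08 * 19.6) = 520.08

520.08 CFM


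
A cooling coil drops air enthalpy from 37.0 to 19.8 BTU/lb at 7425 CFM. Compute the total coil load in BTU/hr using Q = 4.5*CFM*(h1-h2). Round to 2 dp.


Q = 4.5 * 7425 * (37.0 - 19.8) = 574695.00 BTU/hr

574695.00 BTU/hr


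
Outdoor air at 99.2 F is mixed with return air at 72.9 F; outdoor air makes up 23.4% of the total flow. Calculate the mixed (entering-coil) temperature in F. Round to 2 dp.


T_mix = 72.9 + (23.4/100)*(99.2-72.9) = 79.05 F

79.05 F


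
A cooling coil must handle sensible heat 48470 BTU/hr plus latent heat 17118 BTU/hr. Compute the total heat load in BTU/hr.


Qt = 48470 + 17118 = 65588 BTU/hr

65588 BTU/hr


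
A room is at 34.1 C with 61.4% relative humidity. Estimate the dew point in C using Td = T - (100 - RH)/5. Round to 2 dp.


Td = 34.1 - (100-61.4)/5 = 26.38 C

26.38 C


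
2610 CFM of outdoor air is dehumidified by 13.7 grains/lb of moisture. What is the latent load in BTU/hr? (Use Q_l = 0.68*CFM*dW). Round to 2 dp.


Q = 0.68 * 2610 * 13.7 = 24314.76 BTU/hr

24314.76 BTU/hr


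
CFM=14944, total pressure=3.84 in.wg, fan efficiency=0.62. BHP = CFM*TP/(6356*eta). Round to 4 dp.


BHP = 14944 * 3.84 / (6356 * 0.62) = 14.5620 hp

14.5620 hp


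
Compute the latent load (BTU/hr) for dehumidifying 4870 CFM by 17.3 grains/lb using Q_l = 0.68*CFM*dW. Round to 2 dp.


Q = 0.68 * 4870 * 17.3 = 57290.68 BTU/hr

57290.68 BTU/hr


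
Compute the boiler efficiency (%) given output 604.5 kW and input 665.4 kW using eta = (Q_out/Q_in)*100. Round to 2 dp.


eta = (604.5/665.4)*100 = 90.85 %

90.85 %


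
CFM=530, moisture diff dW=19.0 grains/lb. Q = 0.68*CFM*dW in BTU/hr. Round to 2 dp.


Q = 0.68 * 530 * 19.0 = 6847.60 BTU/hr

6847.60 BTU/hr


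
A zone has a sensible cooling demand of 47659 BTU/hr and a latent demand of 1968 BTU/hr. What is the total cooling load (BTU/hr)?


Qt = 47659 + 1968 = 49627 BTU/hr

49627 BTU/hr


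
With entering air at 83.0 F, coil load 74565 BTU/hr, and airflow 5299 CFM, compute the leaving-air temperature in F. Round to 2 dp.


dT = 74565/(1.08*5299) = 13.0292
T_leave = 83.0 - 13.0292 = 69.97 F

69.97 F


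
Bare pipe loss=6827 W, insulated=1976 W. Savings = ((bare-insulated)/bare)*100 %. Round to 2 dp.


Savings = ((6827-1976)/6827)*100 = 71.06 %

71.06 %


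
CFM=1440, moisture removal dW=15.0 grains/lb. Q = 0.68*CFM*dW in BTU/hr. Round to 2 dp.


Q = 0.68 * 1440 * 15.0 = 14688.00 BTU/hr

14688.00 BTU/hr


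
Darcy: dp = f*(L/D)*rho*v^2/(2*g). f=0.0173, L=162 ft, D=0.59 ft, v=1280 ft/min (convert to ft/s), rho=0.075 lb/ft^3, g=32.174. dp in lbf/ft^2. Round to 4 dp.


v_fps = 1280/60 = 21.3333 ft/s
dp = 0.0173*(162/0.59)*0.075*21.3333^2/(2*32.174) = 2.5197 lbf/ft^2

2.5197 lbf/ft^2


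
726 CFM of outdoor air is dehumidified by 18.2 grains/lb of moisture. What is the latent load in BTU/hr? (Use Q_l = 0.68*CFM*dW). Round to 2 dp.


Q = 0.68 * 726 * 18.2 = 8984.98 BTU/hr

8984.98 BTU/hr


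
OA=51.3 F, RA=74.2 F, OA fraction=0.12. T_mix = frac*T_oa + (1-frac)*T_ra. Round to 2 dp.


T_mix = 0.12*51.3 + 0.88*74.2 = 71.45 F

71.45 F


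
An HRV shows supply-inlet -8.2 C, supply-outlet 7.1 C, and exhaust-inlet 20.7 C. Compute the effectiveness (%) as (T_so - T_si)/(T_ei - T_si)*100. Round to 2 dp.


eff = (7.1-(-8.2))/(20.7-(-8.2))*100 = 52.94 %

52.94 %


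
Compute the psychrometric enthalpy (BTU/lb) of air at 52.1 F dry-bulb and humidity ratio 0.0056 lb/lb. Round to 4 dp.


h = 0.24*52.1 + 0.0056*(1061+0.444*52.1) = 18.5751 BTU/lb

18.5751 BTU/lb


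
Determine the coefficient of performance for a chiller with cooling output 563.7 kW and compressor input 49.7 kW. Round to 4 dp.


COP = 563.7 / 49.7 = 11.3421

11.3421


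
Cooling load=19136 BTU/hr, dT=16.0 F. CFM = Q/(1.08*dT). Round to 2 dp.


CFM = 19136 / (1.08 * 16.0) = 1107.41

1107.41 CFM


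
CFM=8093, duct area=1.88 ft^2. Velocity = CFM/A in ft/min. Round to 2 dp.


V = 8093 / 1.88 = 4304.79 ft/min

4304.79 ft/min


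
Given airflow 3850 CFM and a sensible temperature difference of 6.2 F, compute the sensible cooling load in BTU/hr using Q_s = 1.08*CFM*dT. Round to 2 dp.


Q = 1.08 * 3850 * 6.2 = 25779.60 BTU/hr

25779.60 BTU/hr


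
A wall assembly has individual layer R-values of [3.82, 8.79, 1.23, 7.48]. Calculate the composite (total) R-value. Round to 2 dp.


R_total = 3.82 + 8.79 + 1.23 + 7.48 = 21.32

21.32


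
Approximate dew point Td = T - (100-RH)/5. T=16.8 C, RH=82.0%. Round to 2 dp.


Td = 16.8 - (100-82.0)/5 = 13.20 C

13.20 C


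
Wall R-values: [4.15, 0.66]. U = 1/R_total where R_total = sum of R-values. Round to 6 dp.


R_total = 4.15 + 0.66 = 4.81
U = 1/4.81 = 0.207900

0.207900


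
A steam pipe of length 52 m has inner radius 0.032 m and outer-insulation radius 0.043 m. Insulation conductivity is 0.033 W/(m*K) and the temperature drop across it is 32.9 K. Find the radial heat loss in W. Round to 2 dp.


Q = 2*pi*0.033*52*32.9/ln(0.043/0.032) = 1200.57 W

1200.57 W


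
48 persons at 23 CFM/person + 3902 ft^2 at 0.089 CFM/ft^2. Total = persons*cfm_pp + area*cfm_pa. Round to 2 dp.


Total = 48*23 + 3902*0.089 = 1451.28 CFM

1451.28 CFM


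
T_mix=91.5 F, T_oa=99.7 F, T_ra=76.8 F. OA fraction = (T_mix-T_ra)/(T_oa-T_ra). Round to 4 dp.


frac = (91.5 - 76.8) / (99.7 - 76.8) = 0.6419

0.6419


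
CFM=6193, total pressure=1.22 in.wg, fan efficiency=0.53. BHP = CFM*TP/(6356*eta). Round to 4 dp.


BHP = 6193 * 1.22 / (6356 * 0.53) = 2.2429 hp

2.2429 hp


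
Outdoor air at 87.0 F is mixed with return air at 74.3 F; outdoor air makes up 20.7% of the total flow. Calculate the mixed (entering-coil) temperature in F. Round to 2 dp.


T_mix = 74.3 + (20.7/100)*(87.0-74.3) = 76.93 F

76.93 F


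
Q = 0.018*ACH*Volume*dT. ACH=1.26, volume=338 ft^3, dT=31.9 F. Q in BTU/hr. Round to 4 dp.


Q = 0.018 * 1.26 * 338 * 31.9 = 244.5403 BTU/hr

244.5403 BTU/hr


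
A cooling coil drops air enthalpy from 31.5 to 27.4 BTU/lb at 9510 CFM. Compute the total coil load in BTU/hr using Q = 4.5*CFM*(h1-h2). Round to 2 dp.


Q = 4.5 * 9510 * (31.5 - 27.4) = 175459.50 BTU/hr

175459.50 BTU/hr


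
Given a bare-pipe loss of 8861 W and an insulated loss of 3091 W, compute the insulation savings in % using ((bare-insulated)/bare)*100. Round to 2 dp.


Savings = ((8861-3091)/8861)*100 = 65.12 %

65.12 %


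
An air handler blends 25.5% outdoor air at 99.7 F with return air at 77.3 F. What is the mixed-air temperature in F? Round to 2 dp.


T_mix = 77.3 + (25.5/100)*(99.7-77.3) = 83.01 F

83.01 F


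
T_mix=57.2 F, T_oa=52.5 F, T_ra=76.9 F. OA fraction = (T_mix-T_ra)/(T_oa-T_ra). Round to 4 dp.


frac = (57.2 - 76.9) / (52.5 - 76.9) = 0.8074

0.8074


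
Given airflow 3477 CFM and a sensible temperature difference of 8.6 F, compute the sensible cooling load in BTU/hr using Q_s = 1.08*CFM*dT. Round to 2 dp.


Q = 1.08 * 3477 * 8.6 = 32294.38 BTU/hr

32294.38 BTU/hr


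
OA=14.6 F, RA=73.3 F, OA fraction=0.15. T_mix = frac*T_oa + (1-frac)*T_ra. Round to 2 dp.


T_mix = 0.15*14.6 + 0.85*73.3 = 64.50 F

64.50 F


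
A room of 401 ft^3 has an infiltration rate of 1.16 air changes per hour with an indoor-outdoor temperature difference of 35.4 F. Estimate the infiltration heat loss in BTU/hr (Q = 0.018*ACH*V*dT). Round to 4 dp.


Q = 0.018 * 1.16 * 401 * 35.4 = 296.4000 BTU/hr

296.4000 BTU/hr


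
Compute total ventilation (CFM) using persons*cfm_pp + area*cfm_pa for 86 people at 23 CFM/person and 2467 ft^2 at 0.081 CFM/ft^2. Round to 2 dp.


Total = 86*23 + 2467*0.081 = 2177.83 CFM

2177.83 CFM


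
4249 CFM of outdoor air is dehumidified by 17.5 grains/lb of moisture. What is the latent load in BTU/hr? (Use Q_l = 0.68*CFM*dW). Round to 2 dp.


Q = 0.68 * 4249 * 17.5 = 50563.10 BTU/hr

50563.10 BTU/hr


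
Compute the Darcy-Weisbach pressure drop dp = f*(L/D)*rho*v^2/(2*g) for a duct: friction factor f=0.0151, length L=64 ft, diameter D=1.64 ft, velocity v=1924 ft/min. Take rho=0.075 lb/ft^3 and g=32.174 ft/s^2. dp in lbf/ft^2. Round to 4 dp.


v_fps = 1924/60 = 32.0667 ft/s
dp = 0.0151*(64/1.64)*0.075*32.0667^2/(2*32.174) = 0.7062 lbf/ft^2

0.7062 lbf/ft^2


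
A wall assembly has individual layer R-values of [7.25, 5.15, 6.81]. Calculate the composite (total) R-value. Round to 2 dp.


R_total = 7.25 + 5.15 + 6.81 = 19.21

19.21


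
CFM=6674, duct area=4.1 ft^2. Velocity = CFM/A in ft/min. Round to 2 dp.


V = 6674 / 4.1 = 1627.80 ft/min

1627.80 ft/min


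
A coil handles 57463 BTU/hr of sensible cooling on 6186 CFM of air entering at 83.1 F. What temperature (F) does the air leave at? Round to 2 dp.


dT = 57463/(1.08*6186) = 8.6011
T_leave = 83.1 - 8.6011 = 74.50 F

74.50 F


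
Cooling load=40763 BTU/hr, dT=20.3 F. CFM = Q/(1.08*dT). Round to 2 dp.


CFM = 40763 / (1.08 * 20.3) = 1859.29

1859.29 CFM


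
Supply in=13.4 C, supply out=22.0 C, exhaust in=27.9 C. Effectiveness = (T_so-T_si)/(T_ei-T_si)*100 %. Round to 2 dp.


eff = (22.0-13.4)/(27.9-13.4)*100 = 59.31 %

59.31 %


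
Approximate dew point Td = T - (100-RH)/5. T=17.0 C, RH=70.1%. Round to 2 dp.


Td = 17.0 - (100-70.1)/5 = 11.02 C

11.02 C


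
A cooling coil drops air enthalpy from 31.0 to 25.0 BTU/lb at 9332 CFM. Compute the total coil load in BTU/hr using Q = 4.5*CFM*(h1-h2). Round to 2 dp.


Q = 4.5 * 9332 * (31.0 - 25.0) = 251964.00 BTU/hr

251964.00 BTU/hr


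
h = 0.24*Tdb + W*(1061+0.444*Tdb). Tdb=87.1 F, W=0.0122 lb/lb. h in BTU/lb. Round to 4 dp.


h = 0.24*87.1 + 0.0122*(1061+0.444*87.1) = 34.3200 BTU/lb

34.3200 BTU/lb


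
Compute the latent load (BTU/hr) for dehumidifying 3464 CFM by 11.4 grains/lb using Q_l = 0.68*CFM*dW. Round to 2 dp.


Q = 0.68 * 3464 * 11.4 = 26852.93 BTU/hr

26852.93 BTU/hr


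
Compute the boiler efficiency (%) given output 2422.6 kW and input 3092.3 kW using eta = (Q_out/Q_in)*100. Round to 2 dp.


eta = (2422.6/3092.3)*100 = 78.34 %

78.34 %


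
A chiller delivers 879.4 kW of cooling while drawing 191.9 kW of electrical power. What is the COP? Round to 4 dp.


COP = 879.4 / 191.9 = 4.5826

4.5826


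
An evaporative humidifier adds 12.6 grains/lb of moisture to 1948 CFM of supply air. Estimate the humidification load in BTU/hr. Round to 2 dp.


Q = 0.68 * 1948 * 12.6 = 16690.46 BTU/hr

16690.46 BTU/hr


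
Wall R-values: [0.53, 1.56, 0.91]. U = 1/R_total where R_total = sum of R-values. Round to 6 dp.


R_total = 0.53 + 1.56 + 0.91 = 3.00
U = 1/3.00 = 0.333333

0.333333


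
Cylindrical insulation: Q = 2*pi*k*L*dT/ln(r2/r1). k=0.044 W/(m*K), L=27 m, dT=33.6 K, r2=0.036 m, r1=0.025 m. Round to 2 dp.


Q = 2*pi*0.044*27*33.6/ln(0.036/0.025) = 687.81 W

687.81 W


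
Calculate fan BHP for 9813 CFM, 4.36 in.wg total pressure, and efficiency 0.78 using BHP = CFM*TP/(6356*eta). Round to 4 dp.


BHP = 9813 * 4.36 / (6356 * 0.78) = 8.6300 hp

8.6300 hp


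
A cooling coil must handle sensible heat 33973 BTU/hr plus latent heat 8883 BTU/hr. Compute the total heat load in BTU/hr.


Qt = 33973 + 8883 = 42856 BTU/hr

42856 BTU/hr


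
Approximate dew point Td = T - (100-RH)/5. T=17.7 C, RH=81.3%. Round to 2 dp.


Td = 17.7 - (100-81.3)/5 = 13.96 C

13.96 C


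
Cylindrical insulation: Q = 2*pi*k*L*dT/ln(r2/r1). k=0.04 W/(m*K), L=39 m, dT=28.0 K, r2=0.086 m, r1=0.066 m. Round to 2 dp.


Q = 2*pi*0.04*39*28.0/ln(0.086/0.066) = 1036.86 W

1036.86 W


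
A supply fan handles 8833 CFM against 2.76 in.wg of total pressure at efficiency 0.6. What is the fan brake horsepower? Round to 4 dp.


BHP = 8833 * 2.76 / (6356 * 0.6) = 6.3927 hp

6.3927 hp


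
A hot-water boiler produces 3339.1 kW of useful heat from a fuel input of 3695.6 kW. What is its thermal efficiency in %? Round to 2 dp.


eta = (3339.1/3695.6)*100 = 90.35 %

90.35 %


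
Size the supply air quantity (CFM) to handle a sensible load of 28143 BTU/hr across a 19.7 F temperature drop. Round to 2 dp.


CFM = 28143 / (1.08 * 19.7) = 1322.76

1322.76 CFM


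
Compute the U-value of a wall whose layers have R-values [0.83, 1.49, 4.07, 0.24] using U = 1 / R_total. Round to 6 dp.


R_total = 0.83 + 1.49 + 4.07 + 0.24 = 6.63
U = 1/6.63 = 0.150830

0.150830


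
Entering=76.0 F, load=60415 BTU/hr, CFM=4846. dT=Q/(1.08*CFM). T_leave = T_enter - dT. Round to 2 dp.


dT = 60415/(1.08*4846) = 11.5435
T_leave = 76.0 - 11.5435 = 64.46 F

64.46 F


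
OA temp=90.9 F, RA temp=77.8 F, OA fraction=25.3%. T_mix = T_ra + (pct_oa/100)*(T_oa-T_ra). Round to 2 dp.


T_mix = 77.8 + (25.3/100)*(90.9-77.8) = 81.11 F

81.11 F


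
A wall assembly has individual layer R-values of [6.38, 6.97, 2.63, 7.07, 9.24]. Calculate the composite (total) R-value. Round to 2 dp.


R_total = 6.38 + 6.97 + 2.63 + 7.07 + 9.24 = 32.29

32.29


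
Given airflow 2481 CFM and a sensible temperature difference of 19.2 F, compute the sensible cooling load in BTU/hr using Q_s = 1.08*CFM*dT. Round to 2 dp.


Q = 1.08 * 2481 * 19.2 = 51446.02 BTU/hr

51446.02 BTU/hr


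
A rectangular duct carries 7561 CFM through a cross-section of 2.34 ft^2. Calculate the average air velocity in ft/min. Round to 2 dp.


V = 7561 / 2.34 = 3231.20 ft/min

3231.20 ft/min


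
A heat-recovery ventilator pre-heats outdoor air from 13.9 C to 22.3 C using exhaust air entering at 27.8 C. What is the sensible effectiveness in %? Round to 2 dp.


eff = (22.3-13.9)/(27.8-13.9)*100 = 60.43 %

60.43 %


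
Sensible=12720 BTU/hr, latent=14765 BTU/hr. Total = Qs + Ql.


Qt = 12720 + 14765 = 27485 BTU/hr

27485 BTU/hr


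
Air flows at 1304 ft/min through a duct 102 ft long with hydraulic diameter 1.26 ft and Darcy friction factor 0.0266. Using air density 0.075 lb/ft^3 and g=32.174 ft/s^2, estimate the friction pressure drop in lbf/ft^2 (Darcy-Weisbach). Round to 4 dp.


v_fps = 1304/60 = 21.7333 ft/s
dp = 0.0266*(102/1.26)*0.075*21.7333^2/(2*32.174) = 1.1855 lbf/ft^2

1.1855 lbf/ft^2


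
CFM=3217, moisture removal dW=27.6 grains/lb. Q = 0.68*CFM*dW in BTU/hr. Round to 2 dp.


Q = 0.68 * 3217 * 27.6 = 60376.66 BTU/hr

60376.66 BTU/hr


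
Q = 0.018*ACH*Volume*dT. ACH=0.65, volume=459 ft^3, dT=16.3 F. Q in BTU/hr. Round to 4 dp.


Q = 0.018 * 0.65 * 459 * 16.3 = 87.5359 BTU/hr

87.5359 BTU/hr


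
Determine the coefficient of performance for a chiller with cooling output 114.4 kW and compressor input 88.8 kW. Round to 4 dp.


COP = 114.4 / 88.8 = 1.2883

1.2883


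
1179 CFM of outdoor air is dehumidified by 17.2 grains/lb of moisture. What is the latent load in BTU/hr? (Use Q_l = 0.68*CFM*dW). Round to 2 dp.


Q = 0.68 * 1179 * 17.2 = 13789.58 BTU/hr

13789.58 BTU/hr


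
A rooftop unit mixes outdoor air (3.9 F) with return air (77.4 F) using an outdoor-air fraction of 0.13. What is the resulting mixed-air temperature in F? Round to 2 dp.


T_mix = 0.13*3.9 + 0.87*77.4 = 67.85 F

67.85 F


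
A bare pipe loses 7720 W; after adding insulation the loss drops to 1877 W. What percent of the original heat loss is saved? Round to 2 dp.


Savings = ((7720-1877)/7720)*100 = 75.69 %

75.69 %


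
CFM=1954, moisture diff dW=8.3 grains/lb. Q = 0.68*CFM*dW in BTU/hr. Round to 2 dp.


Q = 0.68 * 1954 * 8.3 = 11028.38 BTU/hr

11028.38 BTU/hr


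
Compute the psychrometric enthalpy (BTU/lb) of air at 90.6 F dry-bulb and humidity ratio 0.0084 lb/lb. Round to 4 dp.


h = 0.24*90.6 + 0.0084*(1061+0.444*90.6) = 30.9943 BTU/lb

30.9943 BTU/lb


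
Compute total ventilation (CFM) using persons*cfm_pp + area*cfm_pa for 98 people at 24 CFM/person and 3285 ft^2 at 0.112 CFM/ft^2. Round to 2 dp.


Total = 98*24 + 3285*0.112 = 2719.92 CFM

2719.92 CFM


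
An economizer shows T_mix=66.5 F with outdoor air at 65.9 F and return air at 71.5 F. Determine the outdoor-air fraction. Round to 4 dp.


frac = (66.5 - 71.5) / (65.9 - 71.5) = 0.8929

0.8929


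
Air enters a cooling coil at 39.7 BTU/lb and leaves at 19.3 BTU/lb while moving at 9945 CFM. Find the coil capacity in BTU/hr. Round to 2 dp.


Q = 4.5 * 9945 * (39.7 - 19.3) = 912951.00 BTU/hr

912951.00 BTU/hr


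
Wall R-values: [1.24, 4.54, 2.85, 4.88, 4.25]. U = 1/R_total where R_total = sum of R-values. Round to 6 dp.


R_total = 1.24 + 4.54 + 2.85 + 4.88 + 4.25 = 17.76
U = 1/17.76 = 0.056306

0.056306


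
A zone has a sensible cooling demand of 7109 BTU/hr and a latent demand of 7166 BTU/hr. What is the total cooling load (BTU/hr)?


Qt = 7109 + 7166 = 14275 BTU/hr

14275 BTU/hr


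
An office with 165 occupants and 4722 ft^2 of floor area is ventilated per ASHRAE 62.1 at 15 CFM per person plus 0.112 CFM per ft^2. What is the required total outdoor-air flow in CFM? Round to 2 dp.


Total = 165*15 + 4722*0.112 = 3003.86 CFM

3003.86 CFM


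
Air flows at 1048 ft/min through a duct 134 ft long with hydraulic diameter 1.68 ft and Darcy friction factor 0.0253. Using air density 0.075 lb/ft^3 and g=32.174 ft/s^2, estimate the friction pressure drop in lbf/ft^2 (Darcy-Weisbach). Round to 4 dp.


v_fps = 1048/60 = 17.4667 ft/s
dp = 0.0253*(134/1.68)*0.075*17.4667^2/(2*32.174) = 0.7176 lbf/ft^2

0.7176 lbf/ft^2


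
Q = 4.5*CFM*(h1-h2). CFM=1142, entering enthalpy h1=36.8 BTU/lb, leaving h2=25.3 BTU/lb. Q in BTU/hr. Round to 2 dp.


Q = 4.5 * 1142 * (36.8 - 25.3) = 59098.50 BTU/hr

59098.50 BTU/hr


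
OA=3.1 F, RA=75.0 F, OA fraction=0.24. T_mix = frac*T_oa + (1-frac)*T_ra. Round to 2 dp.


T_mix = 0.24*3.1 + 0.76*75.0 = 57.74 F

57.74 F


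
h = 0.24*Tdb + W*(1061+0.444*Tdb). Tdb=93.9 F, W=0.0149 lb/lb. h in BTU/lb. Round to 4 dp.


h = 0.24*93.9 + 0.0149*(1061+0.444*93.9) = 38.9661 BTU/lb

38.9661 BTU/lb


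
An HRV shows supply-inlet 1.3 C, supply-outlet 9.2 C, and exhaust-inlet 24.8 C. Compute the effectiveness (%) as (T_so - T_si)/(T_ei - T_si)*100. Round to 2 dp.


eff = (9.2-1.3)/(24.8-1.3)*100 = 33.62 %

33.62 %


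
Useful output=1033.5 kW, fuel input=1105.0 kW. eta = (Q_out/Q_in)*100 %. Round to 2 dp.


eta = (1033.5/1105.0)*100 = 93.53 %

93.53 %


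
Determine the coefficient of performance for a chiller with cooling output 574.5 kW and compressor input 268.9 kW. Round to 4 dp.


COP = 574.5 / 268.9 = 2.1365

2.1365


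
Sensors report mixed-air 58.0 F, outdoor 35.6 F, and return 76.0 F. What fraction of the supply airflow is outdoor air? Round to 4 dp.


frac = (58.0 - 76.0) / (35.6 - 76.0) = 0.4455

0.4455


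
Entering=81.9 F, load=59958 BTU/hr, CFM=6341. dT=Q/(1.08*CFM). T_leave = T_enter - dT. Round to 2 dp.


dT = 59958/(1.08*6341) = 8.7552
T_leave = 81.9 - 8.7552 = 73.14 F

73.14 F


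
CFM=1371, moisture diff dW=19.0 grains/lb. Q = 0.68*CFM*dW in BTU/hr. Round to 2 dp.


Q = 0.68 * 1371 * 19.0 = 17713.32 BTU/hr

17713.32 BTU/hr


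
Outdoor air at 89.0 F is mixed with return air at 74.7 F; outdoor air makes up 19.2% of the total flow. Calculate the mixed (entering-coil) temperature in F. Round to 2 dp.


T_mix = 74.7 + (19.2/100)*(89.0-74.7) = 77.45 F

77.45 F


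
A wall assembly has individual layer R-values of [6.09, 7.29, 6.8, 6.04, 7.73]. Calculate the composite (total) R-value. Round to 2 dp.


R_total = 6.09 + 7.29 + 6.8 + 6.04 + 7.73 = 33.95

33.95


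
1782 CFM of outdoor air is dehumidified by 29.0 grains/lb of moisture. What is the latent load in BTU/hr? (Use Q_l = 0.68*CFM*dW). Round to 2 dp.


Q = 0.68 * 1782 * 29.0 = 35141.04 BTU/hr

35141.04 BTU/hr


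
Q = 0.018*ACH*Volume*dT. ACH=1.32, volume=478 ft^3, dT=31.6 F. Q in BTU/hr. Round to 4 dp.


Q = 0.018 * 1.32 * 478 * 31.6 = 358.8900 BTU/hr

358.8900 BTU/hr
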